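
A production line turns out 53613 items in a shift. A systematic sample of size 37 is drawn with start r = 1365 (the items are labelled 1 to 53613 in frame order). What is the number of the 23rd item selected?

33243

k = 53613/37 = 1449
23rd selection = r + (23−1)·k = 1365 + 22×1449 = 1365 + 31878 = 33243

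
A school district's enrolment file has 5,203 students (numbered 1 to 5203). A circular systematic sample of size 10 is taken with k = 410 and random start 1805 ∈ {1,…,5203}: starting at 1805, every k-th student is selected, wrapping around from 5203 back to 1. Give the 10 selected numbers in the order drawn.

Selection 1: 1805
Selection 2: 1805 + 410 = 2215
Selection 3: 2215 + 410 = 2625
Selection 4: 2625 + 410 = 3035
Selection 5: 3035 + 410 = 3445
Selection 6: 3445 + 410 = 3855
Selection 7: 3855 + 410 = 4265
Selection 8: 4265 + 410 = 4675
Selection 9: 4675 + 410 = 5085
Selection 10: 5085 + 410 = 5495 → 5495 − 5203 = 292

1805, 2215, 2625, 3035, 3445, 3855, 4265, 4675, 5085, 292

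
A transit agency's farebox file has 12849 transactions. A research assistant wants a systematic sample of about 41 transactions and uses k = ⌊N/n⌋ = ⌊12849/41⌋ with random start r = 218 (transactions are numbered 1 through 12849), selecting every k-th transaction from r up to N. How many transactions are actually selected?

41

k = ⌊12849/41⌋ = 313
Achieved size = ⌊(12849 − 218)/313⌋ + 1 = ⌊12631/313⌋ + 1 = 40 + 1 = 41
(last selection: 218 + 40×313 = 12738 ≤ 12849; next would be 13051 > 12849)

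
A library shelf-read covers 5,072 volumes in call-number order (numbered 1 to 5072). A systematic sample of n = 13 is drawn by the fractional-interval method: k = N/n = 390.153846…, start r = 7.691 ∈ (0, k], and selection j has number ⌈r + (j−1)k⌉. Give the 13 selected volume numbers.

8, 398, 788, 1179, 1569, 1959, 2349, 2739, 3129, 3520, 3910, 4300, 4690

j=1: r + 0k = 7.691 → ⌈·⌉ = 8
j=2: r + 1k = 397.844846… → ⌈·⌉ = 398
j=3: r + 2k = 787.998692… → ⌈·⌉ = 788
j=4: r + 3k = 1178.152538… → ⌈·⌉ = 1179
j=5: r + 4k = 1568.306384… → ⌈·⌉ = 1569
j=6: r + 5k = 1958.460230… → ⌈·⌉ = 1959
j=7: r + 6k = 2348.614076… → ⌈·⌉ = 2349
j=8: r + 7k = 2738.767923… → ⌈·⌉ = 2739
j=9: r + 8k = 3128.921769… → ⌈·⌉ = 3129
j=10: r + 9k = 3519.075615… → ⌈·⌉ = 3520
j=11: r + 10k = 3909.229461… → ⌈·⌉ = 3910
j=12: r + 11k = 4299.383307… → ⌈·⌉ = 4300
j=13: r + 12k = 4689.537153… → ⌈·⌉ = 4690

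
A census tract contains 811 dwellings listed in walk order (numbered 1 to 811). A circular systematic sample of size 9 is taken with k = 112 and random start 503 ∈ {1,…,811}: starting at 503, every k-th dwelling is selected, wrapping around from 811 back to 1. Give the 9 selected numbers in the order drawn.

Selection 1: 503
Selection 2: 503 + 112 = 615
Selection 3: 615 + 112 = 727
Selection 4: 727 + 112 = 839 → 839 − 811 = 28
Selection 5: 28 + 112 = 140
Selection 6: 140 + 112 = 252
Selection 7: 252 + 112 = 364
Selection 8: 364 + 112 = 476
Selection 9: 476 + 112 = 588

503, 615, 727, 28, 140, 252, 364, 476, 588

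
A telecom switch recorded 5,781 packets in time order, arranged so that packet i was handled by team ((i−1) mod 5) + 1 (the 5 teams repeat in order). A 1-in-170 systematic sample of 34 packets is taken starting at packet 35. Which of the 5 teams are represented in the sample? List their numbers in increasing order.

5

Consecutive selections differ by k = 170, so their team numbers differ by 170 mod 5 = 0.
gcd(170, 5) = 5, so the sample visits 5/5 = 1 distinct residues mod 5.
Start 35 is team 5; the teams hit are 5.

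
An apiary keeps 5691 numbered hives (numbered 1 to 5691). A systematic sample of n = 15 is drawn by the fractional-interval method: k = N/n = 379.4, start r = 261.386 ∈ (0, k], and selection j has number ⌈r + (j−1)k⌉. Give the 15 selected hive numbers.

j=1: r + 0k = 261.386 → ⌈·⌉ = 262
j=2: r + 1k = 640.786 → ⌈·⌉ = 641
j=3: r + 2k = 1020.186 → ⌈·⌉ = 1021
j=4: r + 3k = 1399.586 → ⌈·⌉ = 1400
j=5: r + 4k = 1778.986 → ⌈·⌉ = 1779
j=6: r + 5k = 2158.386 → ⌈·⌉ = 2159
j=7: r + 6k = 2537.786 → ⌈·⌉ = 2538
j=8: r + 7k = 2917.186 → ⌈·⌉ = 2918
j=9: r + 8k = 3296.586 → ⌈·⌉ = 3297
j=10: r + 9k = 3675.986 → ⌈·⌉ = 3676
j=11: r + 10k = 4055.386 → ⌈·⌉ = 4056
j=12: r + 11k = 4434.786 → ⌈·⌉ = 4435
j=13: r + 12k = 4814.186 → ⌈·⌉ = 4815
j=14: r + 13k = 5193.586 → ⌈·⌉ = 5194
j=15: r + 14k = 5572.986 → ⌈·⌉ = 5573

262, 641, 1021, 1400, 1779, 2159, 2538, 2918, 3297, 3676, 4056, 4435, 4815, 5194, 5573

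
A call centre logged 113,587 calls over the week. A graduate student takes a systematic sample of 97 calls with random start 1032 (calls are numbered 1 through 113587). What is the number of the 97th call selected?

k = 113587/97 = 1171
97th selection = r + (97−1)·k = 1032 + 96×1171 = 1032 + 112416 = 113448

113448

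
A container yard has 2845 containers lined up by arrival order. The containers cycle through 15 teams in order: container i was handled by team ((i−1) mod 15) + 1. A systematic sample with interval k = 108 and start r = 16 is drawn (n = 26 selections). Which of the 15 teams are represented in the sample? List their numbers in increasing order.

1, 4, 7, 10, 13

Consecutive selections differ by k = 108, so their team numbers differ by 108 mod 15 = 3.
gcd(108, 15) = 3, so the sample visits 15/3 = 5 distinct residues mod 15.
Start 16 is team 1; the teams hit are 1, 4, 7, 10, 13.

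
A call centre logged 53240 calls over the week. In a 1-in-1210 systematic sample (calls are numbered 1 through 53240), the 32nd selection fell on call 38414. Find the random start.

904

k = 1210
r = 38414 − (32−1)×1210 = 38414 − 37510 = 904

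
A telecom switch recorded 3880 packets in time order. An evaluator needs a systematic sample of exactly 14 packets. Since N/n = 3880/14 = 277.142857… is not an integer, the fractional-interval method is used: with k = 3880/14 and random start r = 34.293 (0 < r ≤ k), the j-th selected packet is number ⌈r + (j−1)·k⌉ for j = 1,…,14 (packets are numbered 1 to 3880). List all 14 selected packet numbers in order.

j=1: r + 0k = 34.293 → ⌈·⌉ = 35
j=2: r + 1k = 311.435857… → ⌈·⌉ = 312
j=3: r + 2k = 588.578714… → ⌈·⌉ = 589
j=4: r + 3k = 865.721571… → ⌈·⌉ = 866
j=5: r + 4k = 1142.864428… → ⌈·⌉ = 1143
j=6: r + 5k = 1420.007285… → ⌈·⌉ = 1421
j=7: r + 6k = 1697.150142… → ⌈·⌉ = 1698
j=8: r + 7k = 1974.293 → ⌈·⌉ = 1975
j=9: r + 8k = 2251.435857… → ⌈·⌉ = 2252
j=10: r + 9k = 2528.578714… → ⌈·⌉ = 2529
j=11: r + 10k = 2805.721571… → ⌈·⌉ = 2806
j=12: r + 11k = 3082.864428… → ⌈·⌉ = 3083
j=13: r + 12k = 3360.007285… → ⌈·⌉ = 3361
j=14: r + 13k = 3637.150142… → ⌈·⌉ = 3638

35, 312, 589, 866, 1143, 1421, 1698, 1975, 2252, 2529, 2806, 3083, 3361, 3638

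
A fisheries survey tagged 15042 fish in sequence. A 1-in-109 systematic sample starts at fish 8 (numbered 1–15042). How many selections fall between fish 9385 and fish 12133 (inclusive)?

k = 109
First selection ≥ 9385: 8 + ⌈(9385−8)/109⌉·109 = 8 + 87×109 = 9491
Last selection ≤ 12133: 8 + ⌊(12133−8)/109⌋·109 = 8 + 111×109 = 12107
Count = 111 − 87 + 1 = 25

25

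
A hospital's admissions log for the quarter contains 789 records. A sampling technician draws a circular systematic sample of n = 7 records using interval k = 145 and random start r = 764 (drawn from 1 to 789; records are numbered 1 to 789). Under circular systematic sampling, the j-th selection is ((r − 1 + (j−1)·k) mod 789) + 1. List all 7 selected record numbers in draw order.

764, 120, 265, 410, 555, 700, 56

Selection 1: 764
Selection 2: 764 + 145 = 909 → 909 − 789 = 120
Selection 3: 120 + 145 = 265
Selection 4: 265 + 145 = 410
Selection 5: 410 + 145 = 555
Selection 6: 555 + 145 = 700
Selection 7: 700 + 145 = 845 → 845 − 789 = 56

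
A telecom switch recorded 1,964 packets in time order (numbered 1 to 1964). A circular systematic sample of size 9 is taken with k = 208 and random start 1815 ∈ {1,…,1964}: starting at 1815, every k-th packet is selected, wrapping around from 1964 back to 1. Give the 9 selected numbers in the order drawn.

Selection 1: 1815
Selection 2: 1815 + 208 = 2023 → 2023 − 1964 = 59
Selection 3: 59 + 208 = 267
Selection 4: 267 + 208 = 475
Selection 5: 475 + 208 = 683
Selection 6: 683 + 208 = 891
Selection 7: 891 + 208 = 1099
Selection 8: 1099 + 208 = 1307
Selection 9: 1307 + 208 = 1515

1815, 59, 267, 475, 683, 891, 1099, 1307, 1515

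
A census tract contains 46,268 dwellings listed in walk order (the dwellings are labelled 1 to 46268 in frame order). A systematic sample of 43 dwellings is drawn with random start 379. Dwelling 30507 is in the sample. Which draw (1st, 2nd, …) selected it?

k = 46268/43 = 1076
position = (30507 − 379)/1076 + 1 = 30128/1076 + 1 = 28 + 1 = 29

29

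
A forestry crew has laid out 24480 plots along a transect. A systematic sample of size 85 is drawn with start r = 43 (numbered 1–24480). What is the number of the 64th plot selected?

18187

k = 24480/85 = 288
64th selection = r + (64−1)·k = 43 + 63×288 = 43 + 18144 = 18187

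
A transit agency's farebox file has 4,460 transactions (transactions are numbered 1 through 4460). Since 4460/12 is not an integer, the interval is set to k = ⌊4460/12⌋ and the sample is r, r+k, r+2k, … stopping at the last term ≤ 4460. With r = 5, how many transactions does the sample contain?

k = ⌊4460/12⌋ = 371
Achieved size = ⌊(4460 − 5)/371⌋ + 1 = ⌊4455/371⌋ + 1 = 12 + 1 = 13
(last selection: 5 + 12×371 = 4457 ≤ 4460; next would be 4828 > 4460)

13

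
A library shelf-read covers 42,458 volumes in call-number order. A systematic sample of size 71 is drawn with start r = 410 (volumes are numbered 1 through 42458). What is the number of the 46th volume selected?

k = 42458/71 = 598
46th selection = r + (46−1)·k = 410 + 45×598 = 410 + 26910 = 27320

27320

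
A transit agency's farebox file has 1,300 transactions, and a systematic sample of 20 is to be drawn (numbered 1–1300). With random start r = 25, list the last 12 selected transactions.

545, 610, 675, 740, 805, 870, 935, 1000, 1065, 1130, 1195, 1260

k = N/n = 1300/20 = 65
9th selection = 25 + 8×65 = 545
10th: 545 + 65 = 610
11th: 610 + 65 = 675
12th: 675 + 65 = 740
13th: 740 + 65 = 805
14th: 805 + 65 = 870
15th: 870 + 65 = 935
16th: 935 + 65 = 1000
17th: 1000 + 65 = 1065
18th: 1065 + 65 = 1130
19th: 1130 + 65 = 1195
20th: 1195 + 65 = 1260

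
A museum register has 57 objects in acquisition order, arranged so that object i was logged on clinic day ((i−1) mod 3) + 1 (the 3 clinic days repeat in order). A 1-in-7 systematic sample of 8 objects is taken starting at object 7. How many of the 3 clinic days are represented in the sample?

3

Consecutive selections differ by k = 7, so their clinic day numbers differ by 7 mod 3 = 1.
gcd(7, 3) = 1, so the sample visits 3/1 = 3 distinct residues mod 3.
Start 7 is clinic day 1; the clinic days hit are 1, 2, 3.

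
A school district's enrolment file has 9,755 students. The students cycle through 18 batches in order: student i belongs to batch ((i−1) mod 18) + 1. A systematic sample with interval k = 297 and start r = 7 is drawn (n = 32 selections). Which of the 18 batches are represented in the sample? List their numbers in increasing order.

7, 16

Consecutive selections differ by k = 297, so their batch numbers differ by 297 mod 18 = 9.
gcd(297, 18) = 9, so the sample visits 18/9 = 2 distinct residues mod 18.
Start 7 is batch 7; the batches hit are 7, 16.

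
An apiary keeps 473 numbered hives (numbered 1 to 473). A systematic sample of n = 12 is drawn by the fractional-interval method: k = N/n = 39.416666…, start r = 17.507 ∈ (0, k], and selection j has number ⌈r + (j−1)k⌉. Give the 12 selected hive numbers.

j=1: r + 0k = 17.507 → ⌈·⌉ = 18
j=2: r + 1k = 56.923666… → ⌈·⌉ = 57
j=3: r + 2k = 96.340333… → ⌈·⌉ = 97
j=4: r + 3k = 135.757 → ⌈·⌉ = 136
j=5: r + 4k = 175.173666… → ⌈·⌉ = 176
j=6: r + 5k = 214.590333… → ⌈·⌉ = 215
j=7: r + 6k = 254.007 → ⌈·⌉ = 255
j=8: r + 7k = 293.423666… → ⌈·⌉ = 294
j=9: r + 8k = 332.840333… → ⌈·⌉ = 333
j=10: r + 9k = 372.257 → ⌈·⌉ = 373
j=11: r + 10k = 411.673666… → ⌈·⌉ = 412
j=12: r + 11k = 451.090333… → ⌈·⌉ = 452

18, 57, 97, 136, 176, 215, 255, 294, 333, 373, 412, 452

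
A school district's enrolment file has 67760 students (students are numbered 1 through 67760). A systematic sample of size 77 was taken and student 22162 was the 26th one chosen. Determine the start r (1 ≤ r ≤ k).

162

k = 67760/77 = 880
r = 22162 − (26−1)×880 = 22162 − 22000 = 162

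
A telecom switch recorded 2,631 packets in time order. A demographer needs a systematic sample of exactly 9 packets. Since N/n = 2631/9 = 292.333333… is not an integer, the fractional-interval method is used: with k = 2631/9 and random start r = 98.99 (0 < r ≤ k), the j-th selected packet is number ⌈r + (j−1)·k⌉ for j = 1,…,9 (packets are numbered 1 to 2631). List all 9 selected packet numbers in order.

99, 392, 684, 976, 1269, 1561, 1853, 2146, 2438

j=1: r + 0k = 98.99 → ⌈·⌉ = 99
j=2: r + 1k = 391.323333… → ⌈·⌉ = 392
j=3: r + 2k = 683.656666… → ⌈·⌉ = 684
j=4: r + 3k = 975.99 → ⌈·⌉ = 976
j=5: r + 4k = 1268.323333… → ⌈·⌉ = 1269
j=6: r + 5k = 1560.656666… → ⌈·⌉ = 1561
j=7: r + 6k = 1852.99 → ⌈·⌉ = 1853
j=8: r + 7k = 2145.323333… → ⌈·⌉ = 2146
j=9: r + 8k = 2437.656666… → ⌈·⌉ = 2438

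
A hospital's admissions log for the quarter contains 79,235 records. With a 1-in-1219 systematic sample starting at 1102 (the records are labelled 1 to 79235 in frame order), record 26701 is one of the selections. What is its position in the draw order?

22

k = 1219
position = (26701 − 1102)/1219 + 1 = 25599/1219 + 1 = 21 + 1 = 22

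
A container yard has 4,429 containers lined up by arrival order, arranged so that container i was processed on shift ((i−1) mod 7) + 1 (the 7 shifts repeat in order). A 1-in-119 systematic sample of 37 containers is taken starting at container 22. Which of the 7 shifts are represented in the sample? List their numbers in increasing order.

1

Consecutive selections differ by k = 119, so their shift numbers differ by 119 mod 7 = 0.
gcd(119, 7) = 7, so the sample visits 7/7 = 1 distinct residues mod 7.
Start 22 is shift 1; the shifts hit are 1.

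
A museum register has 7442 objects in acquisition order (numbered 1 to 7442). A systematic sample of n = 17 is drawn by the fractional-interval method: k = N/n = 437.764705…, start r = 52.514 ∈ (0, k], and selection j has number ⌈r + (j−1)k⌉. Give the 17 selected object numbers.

53, 491, 929, 1366, 1804, 2242, 2680, 3117, 3555, 3993, 4431, 4868, 5306, 5744, 6182, 6619, 7057

j=1: r + 0k = 52.514 → ⌈·⌉ = 53
j=2: r + 1k = 490.278705… → ⌈·⌉ = 491
j=3: r + 2k = 928.043411… → ⌈·⌉ = 929
j=4: r + 3k = 1365.808117… → ⌈·⌉ = 1366
j=5: r + 4k = 1803.572823… → ⌈·⌉ = 1804
j=6: r + 5k = 2241.337529… → ⌈·⌉ = 2242
j=7: r + 6k = 2679.102235… → ⌈·⌉ = 2680
j=8: r + 7k = 3116.866941… → ⌈·⌉ = 3117
j=9: r + 8k = 3554.631647… → ⌈·⌉ = 3555
j=10: r + 9k = 3992.396352… → ⌈·⌉ = 3993
j=11: r + 10k = 4430.161058… → ⌈·⌉ = 4431
j=12: r + 11k = 4867.925764… → ⌈·⌉ = 4868
j=13: r + 12k = 5305.690470… → ⌈·⌉ = 5306
j=14: r + 13k = 5743.455176… → ⌈·⌉ = 5744
j=15: r + 14k = 6181.219882… → ⌈·⌉ = 6182
j=16: r + 15k = 6618.984588… → ⌈·⌉ = 6619
j=17: r + 16k = 7056.749294… → ⌈·⌉ = 7057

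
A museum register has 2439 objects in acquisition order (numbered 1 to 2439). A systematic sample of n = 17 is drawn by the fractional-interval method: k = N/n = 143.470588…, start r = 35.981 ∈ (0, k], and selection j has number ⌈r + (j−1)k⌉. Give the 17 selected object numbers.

36, 180, 323, 467, 610, 754, 897, 1041, 1184, 1328, 1471, 1615, 1758, 1902, 2045, 2189, 2332

j=1: r + 0k = 35.981 → ⌈·⌉ = 36
j=2: r + 1k = 179.451588… → ⌈·⌉ = 180
j=3: r + 2k = 322.922176… → ⌈·⌉ = 323
j=4: r + 3k = 466.392764… → ⌈·⌉ = 467
j=5: r + 4k = 609.863352… → ⌈·⌉ = 610
j=6: r + 5k = 753.333941… → ⌈·⌉ = 754
j=7: r + 6k = 896.804529… → ⌈·⌉ = 897
j=8: r + 7k = 1040.275117… → ⌈·⌉ = 1041
j=9: r + 8k = 1183.745705… → ⌈·⌉ = 1184
j=10: r + 9k = 1327.216294… → ⌈·⌉ = 1328
j=11: r + 10k = 1470.686882… → ⌈·⌉ = 1471
j=12: r + 11k = 1614.157470… → ⌈·⌉ = 1615
j=13: r + 12k = 1757.628058… → ⌈·⌉ = 1758
j=14: r + 13k = 1901.098647… → ⌈·⌉ = 1902
j=15: r + 14k = 2044.569235… → ⌈·⌉ = 2045
j=16: r + 15k = 2188.039823… → ⌈·⌉ = 2189
j=17: r + 16k = 2331.510411… → ⌈·⌉ = 2332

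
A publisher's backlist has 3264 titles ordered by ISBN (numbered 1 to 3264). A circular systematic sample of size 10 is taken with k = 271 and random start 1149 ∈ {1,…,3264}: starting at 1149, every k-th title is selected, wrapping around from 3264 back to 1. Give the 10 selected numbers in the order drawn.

Selection 1: 1149
Selection 2: 1149 + 271 = 1420
Selection 3: 1420 + 271 = 1691
Selection 4: 1691 + 271 = 1962
Selection 5: 1962 + 271 = 2233
Selection 6: 2233 + 271 = 2504
Selection 7: 2504 + 271 = 2775
Selection 8: 2775 + 271 = 3046
Selection 9: 3046 + 271 = 3317 → 3317 − 3264 = 53
Selection 10: 53 + 271 = 324

1149, 1420, 1691, 1962, 2233, 2504, 2775, 3046, 53, 324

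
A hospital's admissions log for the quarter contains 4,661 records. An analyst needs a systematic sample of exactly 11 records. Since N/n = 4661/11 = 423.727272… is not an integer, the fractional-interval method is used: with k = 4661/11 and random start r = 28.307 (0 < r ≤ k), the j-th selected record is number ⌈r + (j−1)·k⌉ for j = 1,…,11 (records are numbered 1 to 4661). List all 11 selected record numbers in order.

j=1: r + 0k = 28.307 → ⌈·⌉ = 29
j=2: r + 1k = 452.034272… → ⌈·⌉ = 453
j=3: r + 2k = 875.761545… → ⌈·⌉ = 876
j=4: r + 3k = 1299.488818… → ⌈·⌉ = 1300
j=5: r + 4k = 1723.216090… → ⌈·⌉ = 1724
j=6: r + 5k = 2146.943363… → ⌈·⌉ = 2147
j=7: r + 6k = 2570.670636… → ⌈·⌉ = 2571
j=8: r + 7k = 2994.397909… → ⌈·⌉ = 2995
j=9: r + 8k = 3418.125181… → ⌈·⌉ = 3419
j=10: r + 9k = 3841.852454… → ⌈·⌉ = 3842
j=11: r + 10k = 4265.579727… → ⌈·⌉ = 4266

29, 453, 876, 1300, 1724, 2147, 2571, 2995, 3419, 3842, 4266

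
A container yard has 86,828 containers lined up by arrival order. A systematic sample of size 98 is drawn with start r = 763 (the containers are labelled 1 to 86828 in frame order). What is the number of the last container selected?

k = 86828/98 = 886
98th selection = r + (98−1)·k = 763 + 97×886 = 763 + 85942 = 86705

86705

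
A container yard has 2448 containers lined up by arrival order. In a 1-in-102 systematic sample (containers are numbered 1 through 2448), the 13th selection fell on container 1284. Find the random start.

60

k = 102
r = 1284 − (13−1)×102 = 1284 − 1224 = 60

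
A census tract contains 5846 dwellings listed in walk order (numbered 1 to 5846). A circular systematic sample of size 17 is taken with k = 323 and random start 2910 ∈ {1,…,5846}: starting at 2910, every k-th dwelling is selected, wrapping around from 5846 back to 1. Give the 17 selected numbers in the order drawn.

2910, 3233, 3556, 3879, 4202, 4525, 4848, 5171, 5494, 5817, 294, 617, 940, 1263, 1586, 1909, 2232

Selection 1: 2910
Selection 2: 2910 + 323 = 3233
Selection 3: 3233 + 323 = 3556
Selection 4: 3556 + 323 = 3879
Selection 5: 3879 + 323 = 4202
Selection 6: 4202 + 323 = 4525
Selection 7: 4525 + 323 = 4848
Selection 8: 4848 + 323 = 5171
Selection 9: 5171 + 323 = 5494
Selection 10: 5494 + 323 = 5817
Selection 11: 5817 + 323 = 6140 → 6140 − 5846 = 294
Selection 12: 294 + 323 = 617
Selection 13: 617 + 323 = 940
Selection 14: 940 + 323 = 1263
Selection 15: 1263 + 323 = 1586
Selection 16: 1586 + 323 = 1909
Selection 17: 1909 + 323 = 2232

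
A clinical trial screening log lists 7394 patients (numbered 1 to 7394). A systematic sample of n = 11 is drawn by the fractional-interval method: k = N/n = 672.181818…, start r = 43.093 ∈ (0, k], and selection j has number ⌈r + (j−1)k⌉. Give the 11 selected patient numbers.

44, 716, 1388, 2060, 2732, 3405, 4077, 4749, 5421, 6093, 6765

j=1: r + 0k = 43.093 → ⌈·⌉ = 44
j=2: r + 1k = 715.274818… → ⌈·⌉ = 716
j=3: r + 2k = 1387.456636… → ⌈·⌉ = 1388
j=4: r + 3k = 2059.638454… → ⌈·⌉ = 2060
j=5: r + 4k = 2731.820272… → ⌈·⌉ = 2732
j=6: r + 5k = 3404.002090… → ⌈·⌉ = 3405
j=7: r + 6k = 4076.183909… → ⌈·⌉ = 4077
j=8: r + 7k = 4748.365727… → ⌈·⌉ = 4749
j=9: r + 8k = 5420.547545… → ⌈·⌉ = 5421
j=10: r + 9k = 6092.729363… → ⌈·⌉ = 6093
j=11: r + 10k = 6764.911181… → ⌈·⌉ = 6765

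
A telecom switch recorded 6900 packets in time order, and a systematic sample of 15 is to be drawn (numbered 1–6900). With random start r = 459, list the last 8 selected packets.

3679, 4139, 4599, 5059, 5519, 5979, 6439, 6899

k = N/n = 6900/15 = 460
8th selection = 459 + 7×460 = 3679
9th: 3679 + 460 = 4139
10th: 4139 + 460 = 4599
11th: 4599 + 460 = 5059
12th: 5059 + 460 = 5519
13th: 5519 + 460 = 5979
14th: 5979 + 460 = 6439
15th: 6439 + 460 = 6899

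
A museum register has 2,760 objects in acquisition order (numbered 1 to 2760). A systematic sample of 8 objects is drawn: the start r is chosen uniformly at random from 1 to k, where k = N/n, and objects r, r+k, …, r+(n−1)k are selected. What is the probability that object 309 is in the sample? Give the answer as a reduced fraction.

1/345

k = 2760/8 = 345.
Object 309 is selected iff r ≡ 309 (mod 345); exactly one such r in {1,…,345}.
Inclusion probability = 1/345.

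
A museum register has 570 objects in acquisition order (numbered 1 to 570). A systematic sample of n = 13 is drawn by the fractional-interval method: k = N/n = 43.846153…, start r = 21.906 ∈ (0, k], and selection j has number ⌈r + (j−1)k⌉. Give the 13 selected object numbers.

j=1: r + 0k = 21.906 → ⌈·⌉ = 22
j=2: r + 1k = 65.752153… → ⌈·⌉ = 66
j=3: r + 2k = 109.598307… → ⌈·⌉ = 110
j=4: r + 3k = 153.444461… → ⌈·⌉ = 154
j=5: r + 4k = 197.290615… → ⌈·⌉ = 198
j=6: r + 5k = 241.136769… → ⌈·⌉ = 242
j=7: r + 6k = 284.982923… → ⌈·⌉ = 285
j=8: r + 7k = 328.829076… → ⌈·⌉ = 329
j=9: r + 8k = 372.675230… → ⌈·⌉ = 373
j=10: r + 9k = 416.521384… → ⌈·⌉ = 417
j=11: r + 10k = 460.367538… → ⌈·⌉ = 461
j=12: r + 11k = 504.213692… → ⌈·⌉ = 505
j=13: r + 12k = 548.059846… → ⌈·⌉ = 549

22, 66, 110, 154, 198, 242, 285, 329, 373, 417, 461, 505, 549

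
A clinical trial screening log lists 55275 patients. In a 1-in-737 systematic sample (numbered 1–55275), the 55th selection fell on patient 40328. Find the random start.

530

k = 737
r = 40328 − (55−1)×737 = 40328 − 39798 = 530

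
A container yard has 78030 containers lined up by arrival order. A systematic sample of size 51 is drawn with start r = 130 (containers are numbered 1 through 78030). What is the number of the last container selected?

k = 78030/51 = 1530
51st selection = r + (51−1)·k = 130 + 50×1530 = 130 + 76500 = 76630

76630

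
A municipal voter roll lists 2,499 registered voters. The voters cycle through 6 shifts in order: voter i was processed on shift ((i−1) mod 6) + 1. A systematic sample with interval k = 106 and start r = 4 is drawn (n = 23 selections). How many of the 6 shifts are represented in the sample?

Consecutive selections differ by k = 106, so their shift numbers differ by 106 mod 6 = 4.
gcd(106, 6) = 2, so the sample visits 6/2 = 3 distinct residues mod 6.
Start 4 is shift 4; the shifts hit are 2, 4, 6.

3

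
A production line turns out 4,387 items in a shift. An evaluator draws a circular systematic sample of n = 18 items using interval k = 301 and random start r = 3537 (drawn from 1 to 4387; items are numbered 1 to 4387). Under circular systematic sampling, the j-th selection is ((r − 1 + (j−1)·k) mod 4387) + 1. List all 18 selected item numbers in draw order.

3537, 3838, 4139, 53, 354, 655, 956, 1257, 1558, 1859, 2160, 2461, 2762, 3063, 3364, 3665, 3966, 4267

Selection 1: 3537
Selection 2: 3537 + 301 = 3838
Selection 3: 3838 + 301 = 4139
Selection 4: 4139 + 301 = 4440 → 4440 − 4387 = 53
Selection 5: 53 + 301 = 354
Selection 6: 354 + 301 = 655
Selection 7: 655 + 301 = 956
Selection 8: 956 + 301 = 1257
Selection 9: 1257 + 301 = 1558
Selection 10: 1558 + 301 = 1859
Selection 11: 1859 + 301 = 2160
Selection 12: 2160 + 301 = 2461
Selection 13: 2461 + 301 = 2762
Selection 14: 2762 + 301 = 3063
Selection 15: 3063 + 301 = 3364
Selection 16: 3364 + 301 = 3665
Selection 17: 3665 + 301 = 3966
Selection 18: 3966 + 301 = 4267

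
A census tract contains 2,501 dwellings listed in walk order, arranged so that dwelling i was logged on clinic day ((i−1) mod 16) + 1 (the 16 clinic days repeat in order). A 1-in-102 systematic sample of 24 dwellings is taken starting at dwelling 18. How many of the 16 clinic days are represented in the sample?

8

Consecutive selections differ by k = 102, so their clinic day numbers differ by 102 mod 16 = 6.
gcd(102, 16) = 2, so the sample visits 16/2 = 8 distinct residues mod 16.
Start 18 is clinic day 2; the clinic days hit are 2, 4, 6, 8, 10, 12, 14, 16.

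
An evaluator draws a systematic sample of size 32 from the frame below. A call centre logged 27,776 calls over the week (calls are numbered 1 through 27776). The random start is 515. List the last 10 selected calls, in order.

k = N/n = 27776/32 = 868
23rd selection = 515 + 22×868 = 19611
24th: 19611 + 868 = 20479
25th: 20479 + 868 = 21347
26th: 21347 + 868 = 22215
27th: 22215 + 868 = 23083
28th: 23083 + 868 = 23951
29th: 23951 + 868 = 24819
30th: 24819 + 868 = 25687
31st: 25687 + 868 = 26555
32nd: 26555 + 868 = 27423

19611, 20479, 21347, 22215, 23083, 23951, 24819, 25687, 26555, 27423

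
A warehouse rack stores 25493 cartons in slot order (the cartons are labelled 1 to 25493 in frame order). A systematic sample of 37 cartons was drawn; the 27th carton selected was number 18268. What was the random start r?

k = 25493/37 = 689
r = 18268 − (27−1)×689 = 18268 − 17914 = 354

354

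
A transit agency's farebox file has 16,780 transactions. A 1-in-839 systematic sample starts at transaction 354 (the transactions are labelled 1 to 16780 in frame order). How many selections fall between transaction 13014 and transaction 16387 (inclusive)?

k = 839
First selection ≥ 13014: 354 + ⌈(13014−354)/839⌉·839 = 354 + 16×839 = 13778
Last selection ≤ 16387: 354 + ⌊(16387−354)/839⌋·839 = 354 + 19×839 = 16295
Count = 19 − 16 + 1 = 4

4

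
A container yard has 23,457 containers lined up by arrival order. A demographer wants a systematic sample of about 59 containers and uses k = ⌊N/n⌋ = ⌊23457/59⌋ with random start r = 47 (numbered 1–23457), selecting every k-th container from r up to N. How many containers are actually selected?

59

k = ⌊23457/59⌋ = 397
Achieved size = ⌊(23457 − 47)/397⌋ + 1 = ⌊23410/397⌋ + 1 = 58 + 1 = 59
(last selection: 47 + 58×397 = 23073 ≤ 23457; next would be 23470 > 23457)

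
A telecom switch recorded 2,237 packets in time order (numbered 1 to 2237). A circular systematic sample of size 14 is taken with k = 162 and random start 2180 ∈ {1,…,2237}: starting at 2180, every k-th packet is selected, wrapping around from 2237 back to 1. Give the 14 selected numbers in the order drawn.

2180, 105, 267, 429, 591, 753, 915, 1077, 1239, 1401, 1563, 1725, 1887, 2049

Selection 1: 2180
Selection 2: 2180 + 162 = 2342 → 2342 − 2237 = 105
Selection 3: 105 + 162 = 267
Selection 4: 267 + 162 = 429
Selection 5: 429 + 162 = 591
Selection 6: 591 + 162 = 753
Selection 7: 753 + 162 = 915
Selection 8: 915 + 162 = 1077
Selection 9: 1077 + 162 = 1239
Selection 10: 1239 + 162 = 1401
Selection 11: 1401 + 162 = 1563
Selection 12: 1563 + 162 = 1725
Selection 13: 1725 + 162 = 1887
Selection 14: 1887 + 162 = 2049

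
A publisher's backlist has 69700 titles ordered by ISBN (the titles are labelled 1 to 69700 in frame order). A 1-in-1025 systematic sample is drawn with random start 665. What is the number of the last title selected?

69340

k = 1025
68th selection = r + (68−1)·k = 665 + 67×1025 = 665 + 68675 = 69340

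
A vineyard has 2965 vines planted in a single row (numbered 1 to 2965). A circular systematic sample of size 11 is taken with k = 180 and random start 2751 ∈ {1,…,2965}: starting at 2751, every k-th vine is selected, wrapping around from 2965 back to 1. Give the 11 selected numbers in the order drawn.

2751, 2931, 146, 326, 506, 686, 866, 1046, 1226, 1406, 1586

Selection 1: 2751
Selection 2: 2751 + 180 = 2931
Selection 3: 2931 + 180 = 3111 → 3111 − 2965 = 146
Selection 4: 146 + 180 = 326
Selection 5: 326 + 180 = 506
Selection 6: 506 + 180 = 686
Selection 7: 686 + 180 = 866
Selection 8: 866 + 180 = 1046
Selection 9: 1046 + 180 = 1226
Selection 10: 1226 + 180 = 1406
Selection 11: 1406 + 180 = 1586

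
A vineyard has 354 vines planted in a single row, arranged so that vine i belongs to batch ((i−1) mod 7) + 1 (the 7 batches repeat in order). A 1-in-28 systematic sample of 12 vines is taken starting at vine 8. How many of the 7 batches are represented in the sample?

Consecutive selections differ by k = 28, so their batch numbers differ by 28 mod 7 = 0.
gcd(28, 7) = 7, so the sample visits 7/7 = 1 distinct residues mod 7.
Start 8 is batch 1; the batches hit are 1.

1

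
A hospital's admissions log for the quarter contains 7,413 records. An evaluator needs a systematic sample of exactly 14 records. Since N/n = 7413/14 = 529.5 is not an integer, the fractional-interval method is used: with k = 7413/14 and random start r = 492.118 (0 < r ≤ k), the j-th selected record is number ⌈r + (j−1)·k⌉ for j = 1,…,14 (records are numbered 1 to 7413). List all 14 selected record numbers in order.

493, 1022, 1552, 2081, 2611, 3140, 3670, 4199, 4729, 5258, 5788, 6317, 6847, 7376

j=1: r + 0k = 492.118 → ⌈·⌉ = 493
j=2: r + 1k = 1021.618 → ⌈·⌉ = 1022
j=3: r + 2k = 1551.118 → ⌈·⌉ = 1552
j=4: r + 3k = 2080.618 → ⌈·⌉ = 2081
j=5: r + 4k = 2610.118 → ⌈·⌉ = 2611
j=6: r + 5k = 3139.618 → ⌈·⌉ = 3140
j=7: r + 6k = 3669.118 → ⌈·⌉ = 3670
j=8: r + 7k = 4198.618 → ⌈·⌉ = 4199
j=9: r + 8k = 4728.118 → ⌈·⌉ = 4729
j=10: r + 9k = 5257.618 → ⌈·⌉ = 5258
j=11: r + 10k = 5787.118 → ⌈·⌉ = 5788
j=12: r + 11k = 6316.618 → ⌈·⌉ = 6317
j=13: r + 12k = 6846.118 → ⌈·⌉ = 6847
j=14: r + 13k = 7375.618 → ⌈·⌉ = 7376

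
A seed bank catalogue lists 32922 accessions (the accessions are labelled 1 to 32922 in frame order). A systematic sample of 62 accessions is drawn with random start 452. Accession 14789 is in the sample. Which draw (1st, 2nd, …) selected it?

k = 32922/62 = 531
position = (14789 − 452)/531 + 1 = 14337/531 + 1 = 27 + 1 = 28

28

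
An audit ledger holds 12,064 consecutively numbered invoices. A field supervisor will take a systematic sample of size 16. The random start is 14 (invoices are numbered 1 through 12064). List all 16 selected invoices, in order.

k = N/n = 12064/16 = 754
invoice 1: 14
invoice 2: 14 + 754 = 768
invoice 3: 768 + 754 = 1522
invoice 4: 1522 + 754 = 2276
invoice 5: 2276 + 754 = 3030
invoice 6: 3030 + 754 = 3784
invoice 7: 3784 + 754 = 4538
invoice 8: 4538 + 754 = 5292
invoice 9: 5292 + 754 = 6046
invoice 10: 6046 + 754 = 6800
invoice 11: 6800 + 754 = 7554
invoice 12: 7554 + 754 = 8308
invoice 13: 8308 + 754 = 9062
invoice 14: 9062 + 754 = 9816
invoice 15: 9816 + 754 = 10570
invoice 16: 10570 + 754 = 11324

14, 768, 1522, 2276, 3030, 3784, 4538, 5292, 6046, 6800, 7554, 8308, 9062, 9816, 10570, 11324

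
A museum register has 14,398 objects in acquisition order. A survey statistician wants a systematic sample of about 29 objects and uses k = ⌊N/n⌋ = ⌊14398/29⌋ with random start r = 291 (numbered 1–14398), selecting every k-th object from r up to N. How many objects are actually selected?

29

k = ⌊14398/29⌋ = 496
Achieved size = ⌊(14398 − 291)/496⌋ + 1 = ⌊14107/496⌋ + 1 = 28 + 1 = 29
(last selection: 291 + 28×496 = 14179 ≤ 14398; next would be 14675 > 14398)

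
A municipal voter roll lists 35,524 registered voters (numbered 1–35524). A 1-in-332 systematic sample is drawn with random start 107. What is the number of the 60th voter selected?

19695

k = 332
60th selection = r + (60−1)·k = 107 + 59×332 = 107 + 19588 = 19695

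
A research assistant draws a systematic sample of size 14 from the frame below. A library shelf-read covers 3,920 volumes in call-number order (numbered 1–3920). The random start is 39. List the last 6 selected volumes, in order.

k = N/n = 3920/14 = 280
9th selection = 39 + 8×280 = 2279
10th: 2279 + 280 = 2559
11th: 2559 + 280 = 2839
12th: 2839 + 280 = 3119
13th: 3119 + 280 = 3399
14th: 3399 + 280 = 3679

2279, 2559, 2839, 3119, 3399, 3679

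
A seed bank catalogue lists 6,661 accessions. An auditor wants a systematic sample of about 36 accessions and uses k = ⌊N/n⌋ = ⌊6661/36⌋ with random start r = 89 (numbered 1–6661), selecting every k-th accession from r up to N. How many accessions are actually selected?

36

k = ⌊6661/36⌋ = 185
Achieved size = ⌊(6661 − 89)/185⌋ + 1 = ⌊6572/185⌋ + 1 = 35 + 1 = 36
(last selection: 89 + 35×185 = 6564 ≤ 6661; next would be 6749 > 6661)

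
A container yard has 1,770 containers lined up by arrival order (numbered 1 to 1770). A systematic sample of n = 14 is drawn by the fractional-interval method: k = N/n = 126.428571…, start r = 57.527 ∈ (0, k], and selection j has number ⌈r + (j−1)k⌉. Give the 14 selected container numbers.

j=1: r + 0k = 57.527 → ⌈·⌉ = 58
j=2: r + 1k = 183.955571… → ⌈·⌉ = 184
j=3: r + 2k = 310.384142… → ⌈·⌉ = 311
j=4: r + 3k = 436.812714… → ⌈·⌉ = 437
j=5: r + 4k = 563.241285… → ⌈·⌉ = 564
j=6: r + 5k = 689.669857… → ⌈·⌉ = 690
j=7: r + 6k = 816.098428… → ⌈·⌉ = 817
j=8: r + 7k = 942.527 → ⌈·⌉ = 943
j=9: r + 8k = 1068.955571… → ⌈·⌉ = 1069
j=10: r + 9k = 1195.384142… → ⌈·⌉ = 1196
j=11: r + 10k = 1321.812714… → ⌈·⌉ = 1322
j=12: r + 11k = 1448.241285… → ⌈·⌉ = 1449
j=13: r + 12k = 1574.669857… → ⌈·⌉ = 1575
j=14: r + 13k = 1701.098428… → ⌈·⌉ = 1702

58, 184, 311, 437, 564, 690, 817, 943, 1069, 1196, 1322, 1449, 1575, 1702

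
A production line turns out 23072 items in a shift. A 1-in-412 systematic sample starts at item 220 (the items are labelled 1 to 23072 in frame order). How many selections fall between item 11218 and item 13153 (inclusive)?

k = 412
First selection ≥ 11218: 220 + ⌈(11218−220)/412⌉·412 = 220 + 27×412 = 11344
Last selection ≤ 13153: 220 + ⌊(13153−220)/412⌋·412 = 220 + 31×412 = 12992
Count = 31 − 27 + 1 = 5

5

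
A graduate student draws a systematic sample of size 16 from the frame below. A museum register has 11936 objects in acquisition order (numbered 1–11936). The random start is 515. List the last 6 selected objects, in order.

k = N/n = 11936/16 = 746
11th selection = 515 + 10×746 = 7975
12th: 7975 + 746 = 8721
13th: 8721 + 746 = 9467
14th: 9467 + 746 = 10213
15th: 10213 + 746 = 10959
16th: 10959 + 746 = 11705

7975, 8721, 9467, 10213, 10959, 11705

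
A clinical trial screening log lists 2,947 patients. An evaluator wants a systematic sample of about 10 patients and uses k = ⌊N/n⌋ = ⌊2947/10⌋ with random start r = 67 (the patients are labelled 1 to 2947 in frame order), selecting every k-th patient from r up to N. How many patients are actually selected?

k = ⌊2947/10⌋ = 294
Achieved size = ⌊(2947 − 67)/294⌋ + 1 = ⌊2880/294⌋ + 1 = 9 + 1 = 10
(last selection: 67 + 9×294 = 2713 ≤ 2947; next would be 3007 > 2947)

10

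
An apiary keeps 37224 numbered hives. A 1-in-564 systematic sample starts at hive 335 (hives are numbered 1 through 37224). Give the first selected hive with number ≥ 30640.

k = 564
Steps past start: ⌈(30640 − 335)/564⌉ = ⌈30305/564⌉ = 54
Selected hive: 335 + 54×564 = 30791

30791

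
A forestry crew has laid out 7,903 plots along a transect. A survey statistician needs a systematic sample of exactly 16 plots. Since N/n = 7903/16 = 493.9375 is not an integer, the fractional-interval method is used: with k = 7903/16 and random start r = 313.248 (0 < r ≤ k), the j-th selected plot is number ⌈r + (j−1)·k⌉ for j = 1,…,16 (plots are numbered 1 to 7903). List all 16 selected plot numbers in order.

314, 808, 1302, 1796, 2289, 2783, 3277, 3771, 4265, 4759, 5253, 5747, 6241, 6735, 7229, 7723

j=1: r + 0k = 313.248 → ⌈·⌉ = 314
j=2: r + 1k = 807.1855 → ⌈·⌉ = 808
j=3: r + 2k = 1301.123 → ⌈·⌉ = 1302
j=4: r + 3k = 1795.0605 → ⌈·⌉ = 1796
j=5: r + 4k = 2288.998 → ⌈·⌉ = 2289
j=6: r + 5k = 2782.9355 → ⌈·⌉ = 2783
j=7: r + 6k = 3276.873 → ⌈·⌉ = 3277
j=8: r + 7k = 3770.8105 → ⌈·⌉ = 3771
j=9: r + 8k = 4264.748 → ⌈·⌉ = 4265
j=10: r + 9k = 4758.6855 → ⌈·⌉ = 4759
j=11: r + 10k = 5252.623 → ⌈·⌉ = 5253
j=12: r + 11k = 5746.5605 → ⌈·⌉ = 5747
j=13: r + 12k = 6240.498 → ⌈·⌉ = 6241
j=14: r + 13k = 6734.4355 → ⌈·⌉ = 6735
j=15: r + 14k = 7228.373 → ⌈·⌉ = 7229
j=16: r + 15k = 7722.3105 → ⌈·⌉ = 7723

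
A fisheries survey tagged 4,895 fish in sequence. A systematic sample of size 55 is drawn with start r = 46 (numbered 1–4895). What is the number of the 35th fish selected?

3072

k = 4895/55 = 89
35th selection = r + (35−1)·k = 46 + 34×89 = 46 + 3026 = 3072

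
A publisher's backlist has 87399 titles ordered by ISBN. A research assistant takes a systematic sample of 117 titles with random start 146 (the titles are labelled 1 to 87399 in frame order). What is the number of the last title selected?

86798

k = 87399/117 = 747
117th selection = r + (117−1)·k = 146 + 116×747 = 146 + 86652 = 86798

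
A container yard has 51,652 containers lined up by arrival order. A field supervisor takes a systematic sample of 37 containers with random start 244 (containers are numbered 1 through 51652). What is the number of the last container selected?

50500

k = 51652/37 = 1396
37th selection = r + (37−1)·k = 244 + 36×1396 = 244 + 50256 = 50500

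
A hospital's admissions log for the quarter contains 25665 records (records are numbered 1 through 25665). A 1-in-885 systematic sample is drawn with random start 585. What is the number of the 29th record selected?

25365

k = 885
29th selection = r + (29−1)·k = 585 + 28×885 = 585 + 24780 = 25365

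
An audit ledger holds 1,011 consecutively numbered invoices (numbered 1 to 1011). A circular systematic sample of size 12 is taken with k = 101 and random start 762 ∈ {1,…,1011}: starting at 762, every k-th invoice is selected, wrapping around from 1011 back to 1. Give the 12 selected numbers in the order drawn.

Selection 1: 762
Selection 2: 762 + 101 = 863
Selection 3: 863 + 101 = 964
Selection 4: 964 + 101 = 1065 → 1065 − 1011 = 54
Selection 5: 54 + 101 = 155
Selection 6: 155 + 101 = 256
Selection 7: 256 + 101 = 357
Selection 8: 357 + 101 = 458
Selection 9: 458 + 101 = 559
Selection 10: 559 + 101 = 660
Selection 11: 660 + 101 = 761
Selection 12: 761 + 101 = 862

762, 863, 964, 54, 155, 256, 357, 458, 559, 660, 761, 862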